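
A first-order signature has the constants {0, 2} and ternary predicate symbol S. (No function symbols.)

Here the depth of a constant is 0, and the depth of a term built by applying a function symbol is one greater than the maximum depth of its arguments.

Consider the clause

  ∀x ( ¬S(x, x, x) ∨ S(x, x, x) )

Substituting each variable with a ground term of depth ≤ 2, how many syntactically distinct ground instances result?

2

Ground terms of depth ≤ 2:
  With no function symbols every ground term is a constant, so there are exactly 2 ground terms at every depth bound.
  N_0 = 2
  N_1 = 2
  N_2 = 2
  Explicitly: 0, 2.
So there are 2 ground terms available for substitution.
The variable x ranges independently over the available ground terms, and distinct assignments produce distinct instances.
Number of ground instances = 2.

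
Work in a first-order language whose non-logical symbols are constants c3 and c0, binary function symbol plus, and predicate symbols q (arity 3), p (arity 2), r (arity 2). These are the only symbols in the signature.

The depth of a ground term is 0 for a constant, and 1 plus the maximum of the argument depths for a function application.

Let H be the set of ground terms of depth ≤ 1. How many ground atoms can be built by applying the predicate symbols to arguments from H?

288

First count ground terms of depth ≤ 1.
Count level by level. With function symbols plus/2, the terms of depth ≤ k are the 2 constants together with each function applied to depth-≤(k−1) tuples, so N_k = 2 + N_{k-1}^2.
N_0 = 2
N_1 = 2 + 2^2 = 6
So |H| = 6.
For each predicate symbol, the number of ground atoms is |H| raised to its arity; summing:
  q: 6^3 = 216;  p: 6^2 = 36;  r: 6^2 = 36
Total ground atoms: 216 + 36 + 36 = 288.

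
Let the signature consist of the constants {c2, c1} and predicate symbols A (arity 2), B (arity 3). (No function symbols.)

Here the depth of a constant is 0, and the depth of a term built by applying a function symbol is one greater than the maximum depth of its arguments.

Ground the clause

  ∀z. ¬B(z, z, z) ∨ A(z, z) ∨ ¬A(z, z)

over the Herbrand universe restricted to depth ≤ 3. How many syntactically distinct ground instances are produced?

2

Ground terms of depth ≤ 3:
  With no function symbols every ground term is a constant, so there are exactly 2 ground terms at every depth bound.
  N_0 = 2
  N_1 = 2
  N_2 = 2
  N_3 = 2
So there are 2 ground terms available for substitution.
The clause has 1 distinct variable (z), which appears in the body. In the free term algebra distinct substitutions yield syntactically distinct ground instances.
Number of ground instances = 2.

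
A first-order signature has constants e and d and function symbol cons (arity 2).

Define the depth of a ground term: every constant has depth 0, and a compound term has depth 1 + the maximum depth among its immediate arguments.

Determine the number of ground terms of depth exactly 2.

Write N_k for the number of ground terms of depth ≤ k. A term of depth ≤ k is either a constant or a function symbol applied to arguments of depth ≤ k−1, so N_k = 2 + N_{k-1}^2.
N_0 = 2
N_1 = 2 + 2^2 = 6
N_2 = 2 + 6^2 = 38
Terms of depth exactly 2: N_2 − N_1 = 38 − 6 = 32.

32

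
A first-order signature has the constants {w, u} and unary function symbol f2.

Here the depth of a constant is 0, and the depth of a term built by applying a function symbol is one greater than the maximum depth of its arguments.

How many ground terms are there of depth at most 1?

Let N_k count ground terms of depth at most k. Each non-constant term of depth ≤ k is some function symbol applied to depth-≤(k−1) arguments, giving N_k = 2 + N_{k-1}.
N_0 = 2
N_1 = 2 + 2 = 4
Explicitly: w, u, f2(w), f2(u).

4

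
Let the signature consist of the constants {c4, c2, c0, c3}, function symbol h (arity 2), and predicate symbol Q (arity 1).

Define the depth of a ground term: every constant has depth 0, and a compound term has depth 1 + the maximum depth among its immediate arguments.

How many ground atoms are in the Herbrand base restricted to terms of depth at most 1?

20

First count ground terms of depth ≤ 1.
Write N_k for the number of ground terms of depth ≤ k. A term of depth ≤ k is either a constant or a function symbol applied to arguments of depth ≤ k−1, so N_k = 4 + N_{k-1}^2.
N_0 = 4
N_1 = 4 + 4^2 = 20
So |H| = 20.
A ground atom is a predicate applied to a tuple of terms from H, so the count is the sum over predicates of |H|^arity:
  Q: 20
Total ground atoms: 20.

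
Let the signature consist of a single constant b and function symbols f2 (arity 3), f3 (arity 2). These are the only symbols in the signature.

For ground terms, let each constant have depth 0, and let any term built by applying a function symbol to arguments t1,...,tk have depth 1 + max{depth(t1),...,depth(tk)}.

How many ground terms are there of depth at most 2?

Write N_k for the number of ground terms of depth ≤ k. A term of depth ≤ k is either a constant or a function symbol applied to arguments of depth ≤ k−1, so N_k = 1 + N_{k-1}^3 + N_{k-1}^2.
N_0 = 1
N_1 = 1 + 1^3 + 1^2 = 3
N_2 = 1 + 3^3 + 3^2 = 37

37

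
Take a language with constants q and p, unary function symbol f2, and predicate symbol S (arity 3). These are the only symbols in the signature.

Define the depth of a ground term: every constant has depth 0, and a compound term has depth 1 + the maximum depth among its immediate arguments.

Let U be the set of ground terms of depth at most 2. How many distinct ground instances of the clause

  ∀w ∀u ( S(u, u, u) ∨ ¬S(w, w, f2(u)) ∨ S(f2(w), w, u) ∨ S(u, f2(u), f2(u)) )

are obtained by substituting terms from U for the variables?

Ground terms of depth ≤ 2:
  Let N_k = |{terms of depth ≤ k}|. Then N_0 = 2 and N_k = 2 + N_{k-1} for k ≥ 1 (one summand per function symbol, arity giving the exponent).
  N_0 = 2
  N_1 = 2 + 2 = 4
  N_2 = 2 + 4 = 6
So there are 6 ground terms available for substitution.
The body mentions every one of the 2 quantified variables; since ground terms form a free algebra, no two substitutions collapse to the same formula.
Number of ground instances = 6^2 = 36.

36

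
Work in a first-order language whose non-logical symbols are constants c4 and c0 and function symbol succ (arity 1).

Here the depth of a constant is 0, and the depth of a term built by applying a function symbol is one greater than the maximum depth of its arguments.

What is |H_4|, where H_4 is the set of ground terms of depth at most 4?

10

Write N_k for the number of ground terms of depth ≤ k. A term of depth ≤ k is either a constant or a function symbol applied to arguments of depth ≤ k−1, so N_k = 2 + N_{k-1}.
N_0 = 2
N_1 = 2 + 2 = 4
N_2 = 2 + 4 = 6
N_3 = 2 + 6 = 8
N_4 = 2 + 8 = 10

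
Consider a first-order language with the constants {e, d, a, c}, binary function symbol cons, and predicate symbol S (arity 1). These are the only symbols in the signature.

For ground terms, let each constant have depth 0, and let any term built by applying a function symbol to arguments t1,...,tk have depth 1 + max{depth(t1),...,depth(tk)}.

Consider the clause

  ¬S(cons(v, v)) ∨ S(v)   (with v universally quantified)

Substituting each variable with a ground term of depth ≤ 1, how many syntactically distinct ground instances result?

Ground terms of depth ≤ 1:
  Let N_k = |{terms of depth ≤ k}|. Then N_0 = 4 and N_k = 4 + N_{k-1}^2 for k ≥ 1 (one summand per function symbol, arity giving the exponent).
  N_0 = 4
  N_1 = 4 + 4^2 = 20
So there are 20 ground terms available for substitution.
There is 1 variable to instantiate (v),  occurring in at least one literal, so different choices give different ground instances.
Number of ground instances = 20.

20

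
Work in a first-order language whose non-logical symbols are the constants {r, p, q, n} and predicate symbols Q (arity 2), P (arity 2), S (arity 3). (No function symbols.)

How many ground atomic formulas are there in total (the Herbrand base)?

96

With no function symbols, the Herbrand universe is just the 4 constants.
Ground atoms per predicate: Q: 4^2 = 16, P: 4^2 = 16, S: 4^3 = 64.
Herbrand base size = 16 + 16 + 64 = 96.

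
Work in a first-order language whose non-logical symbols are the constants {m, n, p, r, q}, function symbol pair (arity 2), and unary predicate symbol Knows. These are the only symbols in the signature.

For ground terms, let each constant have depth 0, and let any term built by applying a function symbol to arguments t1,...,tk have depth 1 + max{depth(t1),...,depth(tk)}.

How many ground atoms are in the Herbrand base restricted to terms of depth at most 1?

First count ground terms of depth ≤ 1.
If N_k denotes the number of depth-≤k ground terms, the 5 constants give N_0 = 5, and each function symbol of arity r contributes N_{k-1}^r new terms at level k: N_k = 5 + N_{k-1}^2.
N_0 = 5
N_1 = 5 + 5^2 = 30
So |H| = 30.
Each predicate of arity r yields |H|^r ground atoms (one per choice of an r-tuple from H):
  Knows: 30
Total ground atoms: 30.

30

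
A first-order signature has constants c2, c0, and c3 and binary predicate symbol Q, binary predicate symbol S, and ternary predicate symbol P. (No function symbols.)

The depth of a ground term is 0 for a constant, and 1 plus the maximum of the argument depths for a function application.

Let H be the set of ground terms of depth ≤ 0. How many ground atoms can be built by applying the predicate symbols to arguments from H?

First count ground terms of depth ≤ 0.
With no function symbols every ground term is a constant, so there are exactly 3 ground terms at every depth bound.
N_0 = 3
Explicitly: c2, c0, c3.
So |H| = 3.
A ground atom is a predicate applied to a tuple of terms from H, so the count is the sum over predicates of |H|^arity:
  Q: 3^2 = 9;  S: 3^2 = 9;  P: 3^3 = 27
Total ground atoms: 9 + 9 + 27 = 45.

45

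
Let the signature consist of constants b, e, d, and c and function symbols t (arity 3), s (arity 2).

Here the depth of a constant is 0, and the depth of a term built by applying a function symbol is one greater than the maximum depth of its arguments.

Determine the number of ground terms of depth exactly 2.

Write N_k for the number of ground terms of depth ≤ k. A term of depth ≤ k is either a constant or a function symbol applied to arguments of depth ≤ k−1, so N_k = 4 + N_{k-1}^3 + N_{k-1}^2.
N_0 = 4
N_1 = 4 + 4^3 + 4^2 = 84
N_2 = 4 + 84^3 + 84^2 = 599764
Terms of depth exactly 2: N_2 − N_1 = 599764 − 84 = 599680.

599680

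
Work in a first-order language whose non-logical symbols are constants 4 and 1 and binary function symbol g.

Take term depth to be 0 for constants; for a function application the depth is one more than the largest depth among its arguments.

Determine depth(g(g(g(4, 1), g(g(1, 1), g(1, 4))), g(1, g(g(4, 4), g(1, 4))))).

4

depth(g(4, 1)) = 1 + max(0, 0) = 1
depth(g(1, 1)) = 1 + max(0, 0) = 1
depth(g(1, 4)) = 1 + max(0, 0) = 1
depth(g(g(1, 1), g(1, 4))) = 1 + max(1, 1) = 2
depth(g(g(4, 1), g(g(1, 1), g(1, 4)))) = 1 + max(1, 2) = 3
depth(g(4, 4)) = 1 + max(0, 0) = 1
depth(g(g(4, 4), g(1, 4))) = 1 + max(1, 1) = 2
depth(g(1, g(g(4, 4), g(1, 4)))) = 1 + max(0, 2) = 3
depth(g(g(g(4, 1), g(g(1, 1), g(1, 4))), g(1, g(g(4, 4), g(1, 4))))) = 1 + max(3, 3) = 4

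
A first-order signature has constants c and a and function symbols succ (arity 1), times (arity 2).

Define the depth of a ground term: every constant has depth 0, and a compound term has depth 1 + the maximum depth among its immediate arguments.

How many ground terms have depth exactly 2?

66

If N_k denotes the number of depth-≤k ground terms, the 2 constants give N_0 = 2, and each function symbol of arity r contributes N_{k-1}^r new terms at level k: N_k = 2 + N_{k-1} + N_{k-1}^2.
N_0 = 2
N_1 = 2 + 2 + 2^2 = 8
N_2 = 2 + 8 + 8^2 = 74
Terms of depth exactly 2: N_2 − N_1 = 74 − 8 = 66.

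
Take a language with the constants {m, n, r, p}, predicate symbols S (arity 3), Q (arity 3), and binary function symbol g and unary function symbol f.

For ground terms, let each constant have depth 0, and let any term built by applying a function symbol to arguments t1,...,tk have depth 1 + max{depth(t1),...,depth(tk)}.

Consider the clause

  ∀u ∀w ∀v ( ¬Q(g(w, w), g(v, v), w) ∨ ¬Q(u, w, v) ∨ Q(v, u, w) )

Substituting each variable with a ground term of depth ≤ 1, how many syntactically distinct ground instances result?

13824

Ground terms of depth ≤ 1:
  If N_k denotes the number of depth-≤k ground terms, the 4 constants give N_0 = 4, and each function symbol of arity r contributes N_{k-1}^r new terms at level k: N_k = 4 + N_{k-1}^2 + N_{k-1}.
  N_0 = 4
  N_1 = 4 + 4^2 + 4 = 24
So there are 24 ground terms available for substitution.
Each of u, w, v ranges independently over the available ground terms, and distinct assignments produce distinct instances.
Number of ground instances = 24^3 = 13824.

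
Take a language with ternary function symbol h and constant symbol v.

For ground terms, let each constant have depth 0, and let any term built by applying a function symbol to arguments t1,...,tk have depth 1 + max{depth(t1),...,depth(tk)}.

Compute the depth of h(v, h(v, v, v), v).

2

depth(h(v, v, v)) = 1 + max(0, 0, 0) = 1
depth(h(v, h(v, v, v), v)) = 1 + max(0, 1, 0) = 2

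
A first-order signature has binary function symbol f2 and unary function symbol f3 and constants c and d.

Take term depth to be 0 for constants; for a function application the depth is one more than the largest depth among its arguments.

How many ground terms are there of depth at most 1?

Let N_k = |{terms of depth ≤ k}|. Then N_0 = 2 and N_k = 2 + N_{k-1}^2 + N_{k-1} for k ≥ 1 (one summand per function symbol, arity giving the exponent).
N_0 = 2
N_1 = 2 + 2^2 + 2 = 8
Explicitly: c, d, f2(c, c), f2(c, d), f2(d, c), f2(d, d), f3(c), f3(d).

8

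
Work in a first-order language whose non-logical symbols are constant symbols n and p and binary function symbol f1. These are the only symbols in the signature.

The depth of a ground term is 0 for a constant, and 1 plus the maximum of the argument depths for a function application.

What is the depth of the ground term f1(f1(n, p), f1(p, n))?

2

depth(f1(n, p)) = 1 + max(0, 0) = 1
depth(f1(p, n)) = 1 + max(0, 0) = 1
depth(f1(f1(n, p), f1(p, n))) = 1 + max(1, 1) = 2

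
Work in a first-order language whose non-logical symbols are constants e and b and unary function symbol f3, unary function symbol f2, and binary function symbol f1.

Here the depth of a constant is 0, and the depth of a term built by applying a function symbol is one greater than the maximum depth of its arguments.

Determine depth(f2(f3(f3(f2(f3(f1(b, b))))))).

6

depth(f1(b, b)) = 1 + max(0, 0) = 1
depth(f3(f1(b, b))) = 1 + depth(f1(b, b)) = 1 + 1 = 2
depth(f2(f3(f1(b, b)))) = 1 + depth(f3(f1(b, b))) = 1 + 2 = 3
depth(f3(f2(f3(f1(b, b))))) = 1 + depth(f2(f3(f1(b, b)))) = 1 + 3 = 4
depth(f3(f3(f2(f3(f1(b, b)))))) = 1 + depth(f3(f2(f3(f1(b, b))))) = 1 + 4 = 5
depth(f2(f3(f3(f2(f3(f1(b, b))))))) = 1 + depth(f3(f3(f2(f3(f1(b, b)))))) = 1 + 5 = 6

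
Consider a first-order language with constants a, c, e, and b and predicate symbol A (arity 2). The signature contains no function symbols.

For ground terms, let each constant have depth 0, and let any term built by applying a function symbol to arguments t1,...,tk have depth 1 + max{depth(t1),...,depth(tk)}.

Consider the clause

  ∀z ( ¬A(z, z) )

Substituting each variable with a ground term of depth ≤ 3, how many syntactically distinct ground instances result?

Ground terms of depth ≤ 3:
  With no function symbols every ground term is a constant, so there are exactly 4 ground terms at every depth bound.
  N_0 = 4
  N_1 = 4
  N_2 = 4
  N_3 = 4
  Explicitly: a, c, e, b.
So there are 4 ground terms available for substitution.
The variable z ranges independently over the available ground terms, and distinct assignments produce distinct instances.
Number of ground instances = 4.

4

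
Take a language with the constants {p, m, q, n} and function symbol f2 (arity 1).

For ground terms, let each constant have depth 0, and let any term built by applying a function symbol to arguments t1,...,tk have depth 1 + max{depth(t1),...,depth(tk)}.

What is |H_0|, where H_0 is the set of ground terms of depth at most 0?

4

Count level by level. With function symbols f2/1, the terms of depth ≤ k are the 4 constants together with each function applied to depth-≤(k−1) tuples, so N_k = 4 + N_{k-1}.
N_0 = 4
Explicitly: p, m, q, n.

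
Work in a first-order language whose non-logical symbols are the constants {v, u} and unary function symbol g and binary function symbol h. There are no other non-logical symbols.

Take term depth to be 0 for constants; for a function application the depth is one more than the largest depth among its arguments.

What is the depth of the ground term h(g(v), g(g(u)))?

3

depth(g(v)) = 1 + depth(v) = 1 + 0 = 1
depth(g(u)) = 1 + depth(u) = 1 + 0 = 1
depth(g(g(u))) = 1 + depth(g(u)) = 1 + 1 = 2
depth(h(g(v), g(g(u)))) = 1 + max(1, 2) = 3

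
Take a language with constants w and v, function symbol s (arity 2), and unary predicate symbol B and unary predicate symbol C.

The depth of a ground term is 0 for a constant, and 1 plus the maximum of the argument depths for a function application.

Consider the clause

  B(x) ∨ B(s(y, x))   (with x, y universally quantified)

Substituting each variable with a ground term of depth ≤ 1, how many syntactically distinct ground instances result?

Ground terms of depth ≤ 1:
  If N_k denotes the number of depth-≤k ground terms, the 2 constants give N_0 = 2, and each function symbol of arity r contributes N_{k-1}^r new terms at level k: N_k = 2 + N_{k-1}^2.
  N_0 = 2
  N_1 = 2 + 2^2 = 6
  Explicitly: w, v, s(w, w), s(w, v), s(v, w), s(v, v).
So there are 6 ground terms available for substitution.
Each of x, y ranges independently over the available ground terms, and distinct assignments produce distinct instances.
Number of ground instances = 6^2 = 36.

36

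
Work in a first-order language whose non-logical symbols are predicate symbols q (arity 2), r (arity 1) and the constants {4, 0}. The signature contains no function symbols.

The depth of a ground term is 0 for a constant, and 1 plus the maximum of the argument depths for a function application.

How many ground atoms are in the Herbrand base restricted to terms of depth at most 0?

6

First count ground terms of depth ≤ 0.
With no function symbols every ground term is a constant, so there are exactly 2 ground terms at every depth bound.
N_0 = 2
Explicitly: 4, 0.
So |H| = 2.
For each predicate symbol, the number of ground atoms is |H| raised to its arity; summing:
  q: 2^2 = 4;  r: 2
Total ground atoms: 4 + 2 = 6.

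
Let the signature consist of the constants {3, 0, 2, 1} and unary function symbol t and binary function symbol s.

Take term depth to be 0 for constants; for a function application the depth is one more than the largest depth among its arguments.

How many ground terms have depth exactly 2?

Let N_k count ground terms of depth at most k. Each non-constant term of depth ≤ k is some function symbol applied to depth-≤(k−1) arguments, giving N_k = 4 + N_{k-1} + N_{k-1}^2.
N_0 = 4
N_1 = 4 + 4 + 4^2 = 24
N_2 = 4 + 24 + 24^2 = 604
Terms of depth exactly 2: N_2 − N_1 = 604 − 24 = 580.

580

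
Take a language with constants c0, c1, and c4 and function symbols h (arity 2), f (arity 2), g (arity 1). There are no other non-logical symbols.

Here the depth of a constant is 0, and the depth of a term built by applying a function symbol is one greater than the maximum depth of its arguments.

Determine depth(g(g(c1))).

2

depth(g(c1)) = 1 + depth(c1) = 1 + 0 = 1
depth(g(g(c1))) = 1 + depth(g(c1)) = 1 + 1 = 2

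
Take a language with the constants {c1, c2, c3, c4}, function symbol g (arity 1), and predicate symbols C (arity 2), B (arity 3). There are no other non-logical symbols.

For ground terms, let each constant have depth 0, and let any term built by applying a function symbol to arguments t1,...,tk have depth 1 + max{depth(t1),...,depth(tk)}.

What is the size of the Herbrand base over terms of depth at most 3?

First count ground terms of depth ≤ 3.
Write N_k for the number of ground terms of depth ≤ k. A term of depth ≤ k is either a constant or a function symbol applied to arguments of depth ≤ k−1, so N_k = 4 + N_{k-1}.
N_0 = 4
N_1 = 4 + 4 = 8
N_2 = 4 + 8 = 12
N_3 = 4 + 12 = 16
So |H| = 16.
For each predicate symbol, the number of ground atoms is |H| raised to its arity; summing:
  C: 16^2 = 256;  B: 16^3 = 4096
Total ground atoms: 256 + 4096 = 4352.

4352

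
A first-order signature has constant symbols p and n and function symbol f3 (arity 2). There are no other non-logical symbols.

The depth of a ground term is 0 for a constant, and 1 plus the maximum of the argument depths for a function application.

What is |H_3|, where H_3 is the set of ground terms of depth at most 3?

1446

Count level by level. With function symbols f3/2, the terms of depth ≤ k are the 2 constants together with each function applied to depth-≤(k−1) tuples, so N_k = 2 + N_{k-1}^2.
N_0 = 2
N_1 = 2 + 2^2 = 6
N_2 = 2 + 6^2 = 38
N_3 = 2 + 38^2 = 1446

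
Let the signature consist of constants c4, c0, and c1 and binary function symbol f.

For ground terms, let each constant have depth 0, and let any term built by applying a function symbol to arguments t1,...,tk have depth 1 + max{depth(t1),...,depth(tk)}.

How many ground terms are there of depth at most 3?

21612

Let N_k count ground terms of depth at most k. Each non-constant term of depth ≤ k is some function symbol applied to depth-≤(k−1) arguments, giving N_k = 3 + N_{k-1}^2.
N_0 = 3
N_1 = 3 + 3^2 = 12
N_2 = 3 + 12^2 = 147
N_3 = 3 + 147^2 = 21612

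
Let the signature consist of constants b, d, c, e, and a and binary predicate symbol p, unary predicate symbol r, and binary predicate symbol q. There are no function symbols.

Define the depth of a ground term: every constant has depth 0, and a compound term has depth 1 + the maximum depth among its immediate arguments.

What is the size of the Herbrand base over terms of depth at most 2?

First count ground terms of depth ≤ 2.
With no function symbols every ground term is a constant, so there are exactly 5 ground terms at every depth bound.
N_0 = 5
N_1 = 5
N_2 = 5
So |H| = 5.
Ground atoms are formed by filling each argument slot of a predicate with a term from H, so an r-ary predicate gives |H|^r atoms:
  p: 5^2 = 25;  r: 5;  q: 5^2 = 25
Total ground atoms: 25 + 5 + 25 = 55.

55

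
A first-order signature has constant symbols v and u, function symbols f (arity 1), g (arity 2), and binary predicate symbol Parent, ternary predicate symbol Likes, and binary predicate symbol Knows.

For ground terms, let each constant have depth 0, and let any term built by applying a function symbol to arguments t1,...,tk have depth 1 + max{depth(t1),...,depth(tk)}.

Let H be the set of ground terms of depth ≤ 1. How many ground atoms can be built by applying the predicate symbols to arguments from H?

First count ground terms of depth ≤ 1.
Let N_k = |{terms of depth ≤ k}|. Then N_0 = 2 and N_k = 2 + N_{k-1} + N_{k-1}^2 for k ≥ 1 (one summand per function symbol, arity giving the exponent).
N_0 = 2
N_1 = 2 + 2 + 2^2 = 8
Explicitly: v, u, f(v), f(u), g(v, v), g(v, u), g(u, v), g(u, u).
So |H| = 8.
For each predicate symbol, the number of ground atoms is |H| raised to its arity; summing:
  Parent: 8^2 = 64;  Likes: 8^3 = 512;  Knows: 8^2 = 64
Total ground atoms: 64 + 512 + 64 = 640.

640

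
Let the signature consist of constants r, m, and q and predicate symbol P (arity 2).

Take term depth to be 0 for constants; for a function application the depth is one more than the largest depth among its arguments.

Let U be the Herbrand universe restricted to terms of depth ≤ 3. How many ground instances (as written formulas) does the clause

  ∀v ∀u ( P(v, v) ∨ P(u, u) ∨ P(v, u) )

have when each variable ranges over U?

Ground terms of depth ≤ 3:
  With no function symbols every ground term is a constant, so there are exactly 3 ground terms at every depth bound.
  N_0 = 3
  N_1 = 3
  N_2 = 3
  N_3 = 3
  Explicitly: r, m, q.
So there are 3 ground terms available for substitution.
Each of v, u ranges independently over the available ground terms, and distinct assignments produce distinct instances.
Number of ground instances = 3^2 = 9.

9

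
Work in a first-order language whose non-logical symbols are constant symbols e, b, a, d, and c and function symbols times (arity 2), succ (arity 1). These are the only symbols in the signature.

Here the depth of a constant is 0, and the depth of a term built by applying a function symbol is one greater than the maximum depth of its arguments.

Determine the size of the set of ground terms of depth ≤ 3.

If N_k denotes the number of depth-≤k ground terms, the 5 constants give N_0 = 5, and each function symbol of arity r contributes N_{k-1}^r new terms at level k: N_k = 5 + N_{k-1}^2 + N_{k-1}.
N_0 = 5
N_1 = 5 + 5^2 + 5 = 35
N_2 = 5 + 35^2 + 35 = 1265
N_3 = 5 + 1265^2 + 1265 = 1601495

1601495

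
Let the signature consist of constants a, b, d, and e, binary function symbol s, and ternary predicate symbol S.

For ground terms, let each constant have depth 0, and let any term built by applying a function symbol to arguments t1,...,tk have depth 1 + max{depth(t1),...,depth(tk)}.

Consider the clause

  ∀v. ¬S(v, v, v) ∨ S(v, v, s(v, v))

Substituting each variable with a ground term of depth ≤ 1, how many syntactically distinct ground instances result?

Ground terms of depth ≤ 1:
  If N_k denotes the number of depth-≤k ground terms, the 4 constants give N_0 = 4, and each function symbol of arity r contributes N_{k-1}^r new terms at level k: N_k = 4 + N_{k-1}^2.
  N_0 = 4
  N_1 = 4 + 4^2 = 20
So there are 20 ground terms available for substitution.
The clause has 1 distinct variable (v), which appears in the body. In the free term algebra distinct substitutions yield syntactically distinct ground instances.
Number of ground instances = 20.

20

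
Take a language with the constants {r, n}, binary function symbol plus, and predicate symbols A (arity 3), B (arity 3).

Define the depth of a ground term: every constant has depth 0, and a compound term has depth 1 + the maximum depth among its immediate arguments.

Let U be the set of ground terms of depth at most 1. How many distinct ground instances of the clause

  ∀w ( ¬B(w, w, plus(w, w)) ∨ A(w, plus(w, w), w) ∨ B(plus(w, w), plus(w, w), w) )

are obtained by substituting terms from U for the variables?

6

Ground terms of depth ≤ 1:
  Count level by level. With function symbols plus/2, the terms of depth ≤ k are the 2 constants together with each function applied to depth-≤(k−1) tuples, so N_k = 2 + N_{k-1}^2.
  N_0 = 2
  N_1 = 2 + 2^2 = 6
  Explicitly: r, n, plus(r, r), plus(r, n), plus(n, r), plus(n, n).
So there are 6 ground terms available for substitution.
The variable w ranges independently over the available ground terms, and distinct assignments produce distinct instances.
Number of ground instances = 6.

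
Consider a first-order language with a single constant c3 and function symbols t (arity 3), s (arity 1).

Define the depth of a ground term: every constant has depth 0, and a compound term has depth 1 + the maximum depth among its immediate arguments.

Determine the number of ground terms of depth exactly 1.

Let N_k count ground terms of depth at most k. Each non-constant term of depth ≤ k is some function symbol applied to depth-≤(k−1) arguments, giving N_k = 1 + N_{k-1}^3 + N_{k-1}.
N_0 = 1
N_1 = 1 + 1^3 + 1 = 3
Terms of depth exactly 1: N_1 − N_0 = 3 − 1 = 2.

2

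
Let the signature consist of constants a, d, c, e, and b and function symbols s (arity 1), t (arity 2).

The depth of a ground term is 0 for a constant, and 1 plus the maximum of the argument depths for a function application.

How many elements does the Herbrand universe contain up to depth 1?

35

Let N_k = |{terms of depth ≤ k}|. Then N_0 = 5 and N_k = 5 + N_{k-1} + N_{k-1}^2 for k ≥ 1 (one summand per function symbol, arity giving the exponent).
N_0 = 5
N_1 = 5 + 5 + 5^2 = 35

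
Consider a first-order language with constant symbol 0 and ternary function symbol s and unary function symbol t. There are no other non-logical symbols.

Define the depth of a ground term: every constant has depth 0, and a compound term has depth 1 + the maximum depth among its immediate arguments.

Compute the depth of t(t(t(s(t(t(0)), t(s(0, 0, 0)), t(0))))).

depth(t(0)) = 1 + depth(0) = 1 + 0 = 1
depth(t(t(0))) = 1 + depth(t(0)) = 1 + 1 = 2
depth(s(0, 0, 0)) = 1 + max(0, 0, 0) = 1
depth(t(s(0, 0, 0))) = 1 + depth(s(0, 0, 0)) = 1 + 1 = 2
depth(s(t(t(0)), t(s(0, 0, 0)), t(0))) = 1 + max(2, 2, 1) = 3
depth(t(s(t(t(0)), t(s(0, 0, 0)), t(0)))) = 1 + depth(s(t(t(0)), t(s(0, 0, 0)), t(0))) = 1 + 3 = 4
depth(t(t(s(t(t(0)), t(s(0, 0, 0)), t(0))))) = 1 + depth(t(s(t(t(0)), t(s(0, 0, 0)), t(0)))) = 1 + 4 = 5
depth(t(t(t(s(t(t(0)), t(s(0, 0, 0)), t(0)))))) = 1 + depth(t(t(s(t(t(0)), t(s(0, 0, 0)), t(0))))) = 1 + 5 = 6

6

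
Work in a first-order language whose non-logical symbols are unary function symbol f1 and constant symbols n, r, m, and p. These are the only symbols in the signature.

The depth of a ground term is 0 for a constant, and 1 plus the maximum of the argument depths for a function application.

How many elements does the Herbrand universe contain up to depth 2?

12

If N_k denotes the number of depth-≤k ground terms, the 4 constants give N_0 = 4, and each function symbol of arity r contributes N_{k-1}^r new terms at level k: N_k = 4 + N_{k-1}.
N_0 = 4
N_1 = 4 + 4 = 8
N_2 = 4 + 8 = 12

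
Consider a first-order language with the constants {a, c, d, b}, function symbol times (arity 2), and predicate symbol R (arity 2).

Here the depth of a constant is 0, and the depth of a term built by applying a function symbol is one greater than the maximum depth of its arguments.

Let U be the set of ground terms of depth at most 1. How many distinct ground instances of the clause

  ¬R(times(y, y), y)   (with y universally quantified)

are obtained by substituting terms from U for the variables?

Ground terms of depth ≤ 1:
  Count level by level. With function symbols times/2, the terms of depth ≤ k are the 4 constants together with each function applied to depth-≤(k−1) tuples, so N_k = 4 + N_{k-1}^2.
  N_0 = 4
  N_1 = 4 + 4^2 = 20
So there are 20 ground terms available for substitution.
There is 1 variable to instantiate (y),  occurring in at least one literal, so different choices give different ground instances.
Number of ground instances = 20.

20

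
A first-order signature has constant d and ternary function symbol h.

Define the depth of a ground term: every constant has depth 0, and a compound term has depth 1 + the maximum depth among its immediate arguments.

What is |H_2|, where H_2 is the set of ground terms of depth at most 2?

9

Let N_k = |{terms of depth ≤ k}|. Then N_0 = 1 and N_k = 1 + N_{k-1}^3 for k ≥ 1 (one summand per function symbol, arity giving the exponent).
N_0 = 1
N_1 = 1 + 1^3 = 2
N_2 = 1 + 2^3 = 9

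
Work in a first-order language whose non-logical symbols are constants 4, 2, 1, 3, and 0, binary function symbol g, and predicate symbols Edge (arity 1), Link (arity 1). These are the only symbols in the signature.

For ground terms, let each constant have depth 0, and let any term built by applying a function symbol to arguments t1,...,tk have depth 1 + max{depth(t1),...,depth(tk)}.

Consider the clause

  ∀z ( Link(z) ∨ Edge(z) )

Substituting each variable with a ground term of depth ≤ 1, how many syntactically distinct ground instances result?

Ground terms of depth ≤ 1:
  Let N_k = |{terms of depth ≤ k}|. Then N_0 = 5 and N_k = 5 + N_{k-1}^2 for k ≥ 1 (one summand per function symbol, arity giving the exponent).
  N_0 = 5
  N_1 = 5 + 5^2 = 30
So there are 30 ground terms available for substitution.
The body mentions the single quantified variable z; since ground terms form a free algebra, no two substitutions collapse to the same formula.
Number of ground instances = 30.

30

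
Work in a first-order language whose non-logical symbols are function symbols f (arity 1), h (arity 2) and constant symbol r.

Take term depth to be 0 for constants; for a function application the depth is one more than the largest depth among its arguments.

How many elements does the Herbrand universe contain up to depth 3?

Let N_k count ground terms of depth at most k. Each non-constant term of depth ≤ k is some function symbol applied to depth-≤(k−1) arguments, giving N_k = 1 + N_{k-1} + N_{k-1}^2.
N_0 = 1
N_1 = 1 + 1 + 1^2 = 3
N_2 = 1 + 3 + 3^2 = 13
N_3 = 1 + 13 + 13^2 = 183

183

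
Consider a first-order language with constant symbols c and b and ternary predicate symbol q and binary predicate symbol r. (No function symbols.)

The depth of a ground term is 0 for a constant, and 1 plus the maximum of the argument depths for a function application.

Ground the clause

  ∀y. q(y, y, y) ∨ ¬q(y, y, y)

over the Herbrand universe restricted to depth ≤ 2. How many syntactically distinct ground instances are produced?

Ground terms of depth ≤ 2:
  With no function symbols every ground term is a constant, so there are exactly 2 ground terms at every depth bound.
  N_0 = 2
  N_1 = 2
  N_2 = 2
  Explicitly: c, b.
So there are 2 ground terms available for substitution.
The body mentions the single quantified variable y; since ground terms form a free algebra, no two substitutions collapse to the same formula.
Number of ground instances = 2.

2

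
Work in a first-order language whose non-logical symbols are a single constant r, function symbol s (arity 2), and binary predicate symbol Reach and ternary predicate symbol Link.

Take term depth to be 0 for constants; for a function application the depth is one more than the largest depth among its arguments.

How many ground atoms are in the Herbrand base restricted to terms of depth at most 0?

First count ground terms of depth ≤ 0.
If N_k denotes the number of depth-≤k ground terms, the 1 constant gives N_0 = 1, and each function symbol of arity r contributes N_{k-1}^r new terms at level k: N_k = 1 + N_{k-1}^2.
N_0 = 1
Explicitly: r.
So |H| = 1.
A ground atom is a predicate applied to a tuple of terms from H, so the count is the sum over predicates of |H|^arity:
  Reach: 1^2 = 1;  Link: 1^3 = 1
Total ground atoms: 1 + 1 = 2.

2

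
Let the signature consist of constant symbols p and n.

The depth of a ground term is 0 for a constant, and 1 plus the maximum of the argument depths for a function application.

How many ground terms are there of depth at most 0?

With no function symbols every ground term is a constant, so there are exactly 2 ground terms at every depth bound.
N_0 = 2

2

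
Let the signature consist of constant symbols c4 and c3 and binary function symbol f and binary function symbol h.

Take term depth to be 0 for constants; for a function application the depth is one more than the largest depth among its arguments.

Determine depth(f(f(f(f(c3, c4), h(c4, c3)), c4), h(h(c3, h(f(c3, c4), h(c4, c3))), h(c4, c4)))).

depth(f(c3, c4)) = 1 + max(0, 0) = 1
depth(h(c4, c3)) = 1 + max(0, 0) = 1
depth(f(f(c3, c4), h(c4, c3))) = 1 + max(1, 1) = 2
depth(f(f(f(c3, c4), h(c4, c3)), c4)) = 1 + max(2, 0) = 3
depth(h(f(c3, c4), h(c4, c3))) = 1 + max(1, 1) = 2
depth(h(c3, h(f(c3, c4), h(c4, c3)))) = 1 + max(0, 2) = 3
depth(h(c4, c4)) = 1 + max(0, 0) = 1
depth(h(h(c3, h(f(c3, c4), h(c4, c3))), h(c4, c4))) = 1 + max(3, 1) = 4
depth(f(f(f(f(c3, c4), h(c4, c3)), c4), h(h(c3, h(f(c3, c4), h(c4, c3))), h(c4, c4)))) = 1 + max(3, 4) = 5

5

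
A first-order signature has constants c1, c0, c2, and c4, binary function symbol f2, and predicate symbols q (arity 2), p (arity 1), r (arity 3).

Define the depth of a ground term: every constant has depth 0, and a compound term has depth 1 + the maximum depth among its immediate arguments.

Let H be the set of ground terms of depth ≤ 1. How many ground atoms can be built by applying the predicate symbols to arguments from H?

First count ground terms of depth ≤ 1.
Let N_k = |{terms of depth ≤ k}|. Then N_0 = 4 and N_k = 4 + N_{k-1}^2 for k ≥ 1 (one summand per function symbol, arity giving the exponent).
N_0 = 4
N_1 = 4 + 4^2 = 20
So |H| = 20.
Each predicate of arity r yields |H|^r ground atoms (one per choice of an r-tuple from H):
  q: 20^2 = 400;  p: 20;  r: 20^3 = 8000
Total ground atoms: 400 + 20 + 8000 = 8420.

8420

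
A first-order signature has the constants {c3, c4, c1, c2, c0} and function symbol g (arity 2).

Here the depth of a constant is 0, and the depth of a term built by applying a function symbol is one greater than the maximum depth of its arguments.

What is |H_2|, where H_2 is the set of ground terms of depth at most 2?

Let N_k count ground terms of depth at most k. Each non-constant term of depth ≤ k is some function symbol applied to depth-≤(k−1) arguments, giving N_k = 5 + N_{k-1}^2.
N_0 = 5
N_1 = 5 + 5^2 = 30
N_2 = 5 + 30^2 = 905

905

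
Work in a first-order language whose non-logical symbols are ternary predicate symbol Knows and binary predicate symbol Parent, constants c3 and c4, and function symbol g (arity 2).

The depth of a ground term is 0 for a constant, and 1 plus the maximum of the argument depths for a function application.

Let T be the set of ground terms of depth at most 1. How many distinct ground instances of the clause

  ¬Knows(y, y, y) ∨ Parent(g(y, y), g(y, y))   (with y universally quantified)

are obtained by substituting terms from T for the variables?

6

Ground terms of depth ≤ 1:
  If N_k denotes the number of depth-≤k ground terms, the 2 constants give N_0 = 2, and each function symbol of arity r contributes N_{k-1}^r new terms at level k: N_k = 2 + N_{k-1}^2.
  N_0 = 2
  N_1 = 2 + 2^2 = 6
  Explicitly: c3, c4, g(c3, c3), g(c3, c4), g(c4, c3), g(c4, c4).
So there are 6 ground terms available for substitution.
The clause has 1 distinct variable (y), which appears in the body. In the free term algebra distinct substitutions yield syntactically distinct ground instances.
Number of ground instances = 6.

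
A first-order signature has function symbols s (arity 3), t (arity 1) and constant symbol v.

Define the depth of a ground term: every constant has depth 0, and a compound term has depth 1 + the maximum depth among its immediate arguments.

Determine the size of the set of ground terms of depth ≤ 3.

Let N_k count ground terms of depth at most k. Each non-constant term of depth ≤ k is some function symbol applied to depth-≤(k−1) arguments, giving N_k = 1 + N_{k-1}^3 + N_{k-1}.
N_0 = 1
N_1 = 1 + 1^3 + 1 = 3
N_2 = 1 + 3^3 + 3 = 31
N_3 = 1 + 31^3 + 31 = 29823

29823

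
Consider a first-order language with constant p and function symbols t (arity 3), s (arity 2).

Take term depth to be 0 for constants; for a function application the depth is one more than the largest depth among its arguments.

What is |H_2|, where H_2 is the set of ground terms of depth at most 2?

Let N_k = |{terms of depth ≤ k}|. Then N_0 = 1 and N_k = 1 + N_{k-1}^3 + N_{k-1}^2 for k ≥ 1 (one summand per function symbol, arity giving the exponent).
N_0 = 1
N_1 = 1 + 1^3 + 1^2 = 3
N_2 = 1 + 3^3 + 3^2 = 37

37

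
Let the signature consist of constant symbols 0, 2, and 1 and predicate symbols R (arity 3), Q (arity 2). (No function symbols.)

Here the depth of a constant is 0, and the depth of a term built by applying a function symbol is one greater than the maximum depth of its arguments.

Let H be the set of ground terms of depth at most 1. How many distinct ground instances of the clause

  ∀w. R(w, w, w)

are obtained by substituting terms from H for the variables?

Ground terms of depth ≤ 1:
  With no function symbols every ground term is a constant, so there are exactly 3 ground terms at every depth bound.
  N_0 = 3
  N_1 = 3
  Explicitly: 0, 2, 1.
So there are 3 ground terms available for substitution.
The body mentions the single quantified variable w; since ground terms form a free algebra, no two substitutions collapse to the same formula.
Number of ground instances = 3.

3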